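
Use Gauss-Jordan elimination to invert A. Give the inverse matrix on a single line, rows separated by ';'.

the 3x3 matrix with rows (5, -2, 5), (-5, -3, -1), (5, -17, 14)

Gauss-Jordan on [A | I]:
R1 <- (1/5)*R1:  [    1  -2/5     1  |   1/5     0     0 ]
R2 <- R2 - (-5)*R1:  [  0  -5   4  |   1   1   0 ]
R3 <- R3 - (5)*R1:  [   0  -15    9  |   -1    0    1 ]
R2 <- (1/-5)*R2:  [    0     1  -4/5  |  -1/5  -1/5     0 ]
R1 <- R1 - (-2/5)*R2:  [     1      0  17/25  |   3/25  -2/25      0 ]
R3 <- R3 - (-15)*R2:  [  0   0  -3  |  -4  -3   1 ]
R3 <- (1/-3)*R3:  [    0     0     1  |   4/3     1  -1/3 ]
R1 <- R1 - (17/25)*R3:  [      1       0       0  |  -59/75  -19/25   17/75 ]
R2 <- R2 - (-4/5)*R3:  [     0      1      0  |  13/15    3/5  -4/15 ]
Right block of [I | A^{-1}] is the inverse:
[ -59/75  -19/25  17/75 ]
[  13/15     3/5  -4/15 ]
[    4/3       1   -1/3 ]

inverse = [-59/75 -19/25 17/75; 13/15 3/5 -4/15; 4/3 1 -1/3]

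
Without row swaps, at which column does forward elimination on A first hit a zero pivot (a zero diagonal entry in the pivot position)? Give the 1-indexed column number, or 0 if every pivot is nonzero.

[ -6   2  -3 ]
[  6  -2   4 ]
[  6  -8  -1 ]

Naive forward elimination:
R2 <- R2 - (-1)*R1:  [ 0  0  1 ]
R3 <- R3 - (-1)*R1:  [  0  -6  -4 ]
Matrix at this point:
[ -6   2  -3 ]
[  0   0   1 ]
[  0  -6  -4 ]
Pivot entry (2,2) is zero but row 3 has -6 in column 2 -> naive elimination stops; a row interchange (e.g. R2 <-> R3) would be required here.

first zero-pivot column = 2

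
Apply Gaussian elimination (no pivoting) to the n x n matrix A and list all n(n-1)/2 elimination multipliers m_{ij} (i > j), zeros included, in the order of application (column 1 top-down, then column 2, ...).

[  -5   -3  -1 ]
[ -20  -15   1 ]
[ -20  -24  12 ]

multipliers: 4, 4, 4

Forward elimination:
R2 <- R2 - (4)*R1:  [  0  -3   5 ]
R3 <- R3 - (4)*R1:  [   0  -12   16 ]
R3 <- R3 - (4)*R2:  [  0   0  -4 ]
Multipliers (in order of application): m_{21} = 4, m_{31} = 4, m_{32} = 4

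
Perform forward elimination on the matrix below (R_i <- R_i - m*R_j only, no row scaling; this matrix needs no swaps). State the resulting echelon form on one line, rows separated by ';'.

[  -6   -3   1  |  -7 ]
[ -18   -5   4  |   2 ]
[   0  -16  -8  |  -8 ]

REF = [-6 -3 1 -7; 0 4 1 23; 0 0 -4 84]

Forward elimination:
R2 <- R2 - (3)*R1:  [  0   4   1  23 ]
R3 <- R3 - (-4)*R2:  [  0   0  -4  84 ]
Row echelon form:
[ -6  -3   1  |  -7 ]
[  0   4   1  |  23 ]
[  0   0  -4  |  84 ]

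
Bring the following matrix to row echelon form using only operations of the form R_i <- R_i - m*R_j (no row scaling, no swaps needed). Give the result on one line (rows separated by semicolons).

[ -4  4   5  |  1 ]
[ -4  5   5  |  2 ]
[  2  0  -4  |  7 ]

REF = [-4 4 5 1; 0 1 0 1; 0 0 -3/2 11/2]

Forward elimination:
R2 <- R2 - (1)*R1:  [ 0  1  0  1 ]
R3 <- R3 - (-1/2)*R1:  [    0     2  -3/2  15/2 ]
R3 <- R3 - (2)*R2:  [    0     0  -3/2  11/2 ]
Row echelon form:
[ -4  4     5  |     1 ]
[  0  1     0  |     1 ]
[  0  0  -3/2  |  11/2 ]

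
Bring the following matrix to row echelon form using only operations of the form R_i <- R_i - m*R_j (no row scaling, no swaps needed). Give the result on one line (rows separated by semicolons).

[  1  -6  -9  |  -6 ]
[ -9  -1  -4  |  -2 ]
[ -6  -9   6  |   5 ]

REF = [1 -6 -9 -6; 0 -55 -85 -56; 0 0 237/11 163/11]

Forward elimination:
R2 <- R2 - (-9)*R1:  [   0  -55  -85  -56 ]
R3 <- R3 - (-6)*R1:  [   0  -45  -48  -31 ]
R3 <- R3 - (9/11)*R2:  [      0       0  237/11  163/11 ]
Row echelon form:
[ 1   -6      -9  |      -6 ]
[ 0  -55     -85  |     -56 ]
[ 0    0  237/11  |  163/11 ]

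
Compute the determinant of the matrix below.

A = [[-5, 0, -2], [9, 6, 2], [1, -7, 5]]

Forward elimination:
R2 <- R2 - (-9/5)*R1:  [    0     6  -8/5 ]
R3 <- R3 - (-1/5)*R1:  [    0    -7  23/5 ]
R3 <- R3 - (-7/6)*R2:  [     0      0  41/15 ]
Upper-triangular form:
[ -5  0     -2 ]
[  0  6   -8/5 ]
[  0  0  41/15 ]
det(A) = (-1)^0 * (-5) * (6) * (41/15) = -82  (0 row swaps -> sign +1)

det(A) = -82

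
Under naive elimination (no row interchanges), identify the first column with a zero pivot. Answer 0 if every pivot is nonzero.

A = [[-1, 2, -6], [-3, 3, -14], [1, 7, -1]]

first zero-pivot column = 0

Naive forward elimination:
R2 <- R2 - (3)*R1:  [  0  -3   4 ]
R3 <- R3 - (-1)*R1:  [  0   9  -7 ]
R3 <- R3 - (-3)*R2:  [ 0  0  5 ]
All pivots nonzero; naive elimination completes without hitting a zero pivot.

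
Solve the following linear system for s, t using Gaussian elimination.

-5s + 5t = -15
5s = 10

(2, -1)

Forward elimination on [A|b]:
R2 <- R2 - (-1)*R1:  [  0   5  -5 ]
Row echelon form:
[ -5  5  |  -15 ]
[  0  5  |   -5 ]
Back-substitution:
t = (-5) / 5 = -1
s = (-15 - (5)*(-1)) / -5 = 2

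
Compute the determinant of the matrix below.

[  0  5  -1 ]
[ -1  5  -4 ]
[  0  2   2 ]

det(A) = 12

Forward elimination:
R1 <-> R2   (pivot in column 1 was zero)
[ -1  5  -4 ]
[  0  5  -1 ]
[  0  2   2 ]
R3 <- R3 - (2/5)*R2:  [    0     0  12/5 ]
Upper-triangular form:
[ -1  5    -4 ]
[  0  5    -1 ]
[  0  0  12/5 ]
det(A) = (-1)^1 * (-1) * (5) * (12/5) = 12  (1 row swap -> sign -1)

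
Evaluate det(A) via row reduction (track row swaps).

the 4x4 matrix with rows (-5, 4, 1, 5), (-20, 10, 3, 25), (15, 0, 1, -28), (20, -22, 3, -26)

Forward elimination:
R2 <- R2 - (4)*R1:  [  0  -6  -1   5 ]
R3 <- R3 - (-3)*R1:  [   0   12    4  -13 ]
R4 <- R4 - (-4)*R1:  [  0  -6   7  -6 ]
R3 <- R3 - (-2)*R2:  [  0   0   2  -3 ]
R4 <- R4 - (1)*R2:  [   0    0    8  -11 ]
R4 <- R4 - (4)*R3:  [ 0  0  0  1 ]
Upper-triangular form:
[ -5   4   1   5 ]
[  0  -6  -1   5 ]
[  0   0   2  -3 ]
[  0   0   0   1 ]
det(A) = (-1)^0 * (-5) * (-6) * (2) * (1) = 60  (0 row swaps -> sign +1)

det(A) = 60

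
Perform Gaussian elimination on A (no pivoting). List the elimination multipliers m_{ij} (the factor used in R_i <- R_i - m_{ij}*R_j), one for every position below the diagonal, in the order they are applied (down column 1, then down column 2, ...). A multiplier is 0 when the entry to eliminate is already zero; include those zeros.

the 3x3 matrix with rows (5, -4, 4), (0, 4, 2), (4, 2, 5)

multipliers: 0, 4/5, 13/10

Forward elimination:
R2: entry in column 1 is already 0 -> m_{21} = 0 (no row operation needed)
R3 <- R3 - (4/5)*R1:  [    0  26/5   9/5 ]
R3 <- R3 - (13/10)*R2:  [    0     0  -4/5 ]
Multipliers (in order of application): m_{21} = 0, m_{31} = 4/5, m_{32} = 13/10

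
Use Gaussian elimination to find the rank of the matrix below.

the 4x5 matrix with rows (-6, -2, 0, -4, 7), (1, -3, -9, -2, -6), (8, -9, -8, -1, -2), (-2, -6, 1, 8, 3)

Row reduction:
R2 <- R2 - (-1/6)*R1:  [     0  -10/3     -9   -8/3  -29/6 ]
R3 <- R3 - (-4/3)*R1:  [     0  -35/3     -8  -19/3   22/3 ]
R4 <- R4 - (1/3)*R1:  [     0  -16/3      1   28/3    2/3 ]
R3 <- R3 - (7/2)*R2:  [    0     0  47/2     3  97/4 ]
R4 <- R4 - (8/5)*R2:  [    0     0  77/5  68/5  42/5 ]
R4 <- R4 - (154/235)*R3:  [         0          0          0   2734/235  -3521/470 ]
Row echelon form:
[ -6     -2     0        -4          7 ]
[  0  -10/3    -9      -8/3      -29/6 ]
[  0      0  47/2         3       97/4 ]
[  0      0     0  2734/235  -3521/470 ]
Nonzero rows / pivot columns: 4

rank(A) = 4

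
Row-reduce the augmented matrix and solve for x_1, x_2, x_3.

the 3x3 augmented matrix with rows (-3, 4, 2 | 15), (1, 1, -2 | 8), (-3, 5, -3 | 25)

(1, 5, -1)

Forward elimination on [A|b]:
R2 <- R2 - (-1/3)*R1:  [    0   7/3  -4/3    13 ]
R3 <- R3 - (1)*R1:  [  0   1  -5  10 ]
R3 <- R3 - (3/7)*R2:  [     0      0  -31/7   31/7 ]
Row echelon form:
[ -3    4      2  |    15 ]
[  0  7/3   -4/3  |    13 ]
[  0    0  -31/7  |  31/7 ]
Back-substitution:
x_3 = (31/7) / (-31/7) = -1
x_2 = (13 - (-4/3)*(-1)) / (7/3) = 5
x_1 = (15 - (4)*(5) - (2)*(-1)) / -3 = 1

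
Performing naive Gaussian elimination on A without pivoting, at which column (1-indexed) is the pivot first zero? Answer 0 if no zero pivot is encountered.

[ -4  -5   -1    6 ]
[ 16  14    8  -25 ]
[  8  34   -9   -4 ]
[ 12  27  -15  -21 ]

first zero-pivot column = 0

Naive forward elimination:
R2 <- R2 - (-4)*R1:  [  0  -6   4  -1 ]
R3 <- R3 - (-2)*R1:  [   0   24  -11    8 ]
R4 <- R4 - (-3)*R1:  [   0   12  -18   -3 ]
R3 <- R3 - (-4)*R2:  [ 0  0  5  4 ]
R4 <- R4 - (-2)*R2:  [   0    0  -10   -5 ]
R4 <- R4 - (-2)*R3:  [ 0  0  0  3 ]
All pivots nonzero; naive elimination completes without hitting a zero pivot.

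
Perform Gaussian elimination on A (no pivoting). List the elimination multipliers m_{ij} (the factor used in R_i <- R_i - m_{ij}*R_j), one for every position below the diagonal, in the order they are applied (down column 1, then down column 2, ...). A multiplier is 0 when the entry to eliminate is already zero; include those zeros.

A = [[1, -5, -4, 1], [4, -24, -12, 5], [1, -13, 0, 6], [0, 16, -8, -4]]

multipliers: 4, 1, 0, 2, -4, -2

Forward elimination:
R2 <- R2 - (4)*R1:  [  0  -4   4   1 ]
R3 <- R3 - (1)*R1:  [  0  -8   4   5 ]
R4: entry in column 1 is already 0 -> m_{41} = 0 (no row operation needed)
R3 <- R3 - (2)*R2:  [  0   0  -4   3 ]
R4 <- R4 - (-4)*R2:  [ 0  0  8  0 ]
R4 <- R4 - (-2)*R3:  [ 0  0  0  6 ]
Multipliers (in order of application): m_{21} = 4, m_{31} = 1, m_{41} = 0, m_{32} = 2, m_{42} = -4, m_{43} = -2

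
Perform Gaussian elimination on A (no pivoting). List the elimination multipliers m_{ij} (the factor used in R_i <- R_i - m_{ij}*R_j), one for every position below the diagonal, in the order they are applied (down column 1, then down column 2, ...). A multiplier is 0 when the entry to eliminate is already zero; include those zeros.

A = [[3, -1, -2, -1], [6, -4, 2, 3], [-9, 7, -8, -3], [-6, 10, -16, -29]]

Forward elimination:
R2 <- R2 - (2)*R1:  [  0  -2   6   5 ]
R3 <- R3 - (-3)*R1:  [   0    4  -14   -6 ]
R4 <- R4 - (-2)*R1:  [   0    8  -20  -31 ]
R3 <- R3 - (-2)*R2:  [  0   0  -2   4 ]
R4 <- R4 - (-4)*R2:  [   0    0    4  -11 ]
R4 <- R4 - (-2)*R3:  [  0   0   0  -3 ]
Multipliers (in order of application): m_{21} = 2, m_{31} = -3, m_{41} = -2, m_{32} = -2, m_{42} = -4, m_{43} = -2

multipliers: 2, -3, -2, -2, -4, -2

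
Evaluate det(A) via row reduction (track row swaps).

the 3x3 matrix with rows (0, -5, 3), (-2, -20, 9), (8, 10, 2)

det(A) = 40

Forward elimination:
R1 <-> R2   (pivot in column 1 was zero)
[ -2  -20  9 ]
[  0   -5  3 ]
[  8   10  2 ]
R3 <- R3 - (-4)*R1:  [   0  -70   38 ]
R3 <- R3 - (14)*R2:  [  0   0  -4 ]
Upper-triangular form:
[ -2  -20   9 ]
[  0   -5   3 ]
[  0    0  -4 ]
det(A) = (-1)^1 * (-2) * (-5) * (-4) = 40  (1 row swap -> sign -1)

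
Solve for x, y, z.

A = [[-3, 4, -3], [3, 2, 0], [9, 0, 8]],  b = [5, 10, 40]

(0, 5, 5)

Forward elimination on [A|b]:
R2 <- R2 - (-1)*R1:  [  0   6  -3  15 ]
R3 <- R3 - (-3)*R1:  [  0  12  -1  55 ]
R3 <- R3 - (2)*R2:  [  0   0   5  25 ]
Row echelon form:
[ -3  4  -3  |   5 ]
[  0  6  -3  |  15 ]
[  0  0   5  |  25 ]
Back-substitution:
z = (25) / 5 = 5
y = (15 - (-3)*(5)) / 6 = 5
x = (5 - (4)*(5) - (-3)*(5)) / -3 = 0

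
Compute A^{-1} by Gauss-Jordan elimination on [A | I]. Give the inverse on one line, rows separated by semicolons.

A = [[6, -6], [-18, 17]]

Gauss-Jordan on [A | I]:
R1 <- (1/6)*R1:  [   1   -1  |  1/6    0 ]
R2 <- R2 - (-18)*R1:  [  0  -1  |   3   1 ]
R2 <- (1/-1)*R2:  [  0   1  |  -3  -1 ]
R1 <- R1 - (-1)*R2:  [     1      0  |  -17/6     -1 ]
Right block of [I | A^{-1}] is the inverse:
[ -17/6  -1 ]
[    -3  -1 ]

inverse = [-17/6 -1; -3 -1]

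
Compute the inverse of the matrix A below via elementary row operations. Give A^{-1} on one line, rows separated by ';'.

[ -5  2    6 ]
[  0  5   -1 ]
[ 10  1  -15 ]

Gauss-Jordan on [A | I]:
R1 <- (1/-5)*R1:  [    1  -2/5  -6/5  |  -1/5     0     0 ]
R3 <- R3 - (10)*R1:  [  0   5  -3  |   2   0   1 ]
R2 <- (1/5)*R2:  [    0     1  -1/5  |     0   1/5     0 ]
R1 <- R1 - (-2/5)*R2:  [      1       0  -32/25  |    -1/5    2/25       0 ]
R3 <- R3 - (5)*R2:  [  0   0  -2  |   2  -1   1 ]
R3 <- (1/-2)*R3:  [    0     0     1  |    -1   1/2  -1/2 ]
R1 <- R1 - (-32/25)*R3:  [      1       0       0  |  -37/25   18/25  -16/25 ]
R2 <- R2 - (-1/5)*R3:  [     0      1      0  |   -1/5   3/10  -1/10 ]
Right block of [I | A^{-1}] is the inverse:
[ -37/25  18/25  -16/25 ]
[   -1/5   3/10   -1/10 ]
[     -1    1/2    -1/2 ]

inverse = [-37/25 18/25 -16/25; -1/5 3/10 -1/10; -1 1/2 -1/2]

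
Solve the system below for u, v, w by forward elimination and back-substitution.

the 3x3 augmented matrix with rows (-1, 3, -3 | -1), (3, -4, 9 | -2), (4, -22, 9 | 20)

(4, -1, -2)

Forward elimination on [A|b]:
R2 <- R2 - (-3)*R1:  [  0   5   0  -5 ]
R3 <- R3 - (-4)*R1:  [   0  -10   -3   16 ]
R3 <- R3 - (-2)*R2:  [  0   0  -3   6 ]
Row echelon form:
[ -1  3  -3  |  -1 ]
[  0  5   0  |  -5 ]
[  0  0  -3  |   6 ]
Back-substitution:
w = (6) / -3 = -2
v = (-5) / 5 = -1
u = (-1 - (3)*(-1) - (-3)*(-2)) / -1 = 4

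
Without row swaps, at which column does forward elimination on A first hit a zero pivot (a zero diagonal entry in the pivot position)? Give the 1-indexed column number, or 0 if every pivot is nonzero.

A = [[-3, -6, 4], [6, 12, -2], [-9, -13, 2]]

first zero-pivot column = 2

Naive forward elimination:
R2 <- R2 - (-2)*R1:  [ 0  0  6 ]
R3 <- R3 - (3)*R1:  [   0    5  -10 ]
Matrix at this point:
[ -3  -6    4 ]
[  0   0    6 ]
[  0   5  -10 ]
Pivot entry (2,2) is zero but row 3 has 5 in column 2 -> naive elimination stops; a row interchange (e.g. R2 <-> R3) would be required here.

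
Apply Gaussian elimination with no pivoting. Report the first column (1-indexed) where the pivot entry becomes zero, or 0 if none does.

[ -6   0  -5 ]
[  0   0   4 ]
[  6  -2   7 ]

first zero-pivot column = 2

Naive forward elimination:
R3 <- R3 - (-1)*R1:  [  0  -2   2 ]
Matrix at this point:
[ -6   0  -5 ]
[  0   0   4 ]
[  0  -2   2 ]
Pivot entry (2,2) is zero but row 3 has -2 in column 2 -> naive elimination stops; a row interchange (e.g. R2 <-> R3) would be required here.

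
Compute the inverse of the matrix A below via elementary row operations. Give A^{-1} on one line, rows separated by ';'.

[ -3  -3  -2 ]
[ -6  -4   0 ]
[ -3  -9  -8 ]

inverse = [-8/9 1/6 2/9; 4/3 -1/2 -1/3; -7/6 1/2 1/6]

Gauss-Jordan on [A | I]:
R1 <- (1/-3)*R1:  [    1     1   2/3  |  -1/3     0     0 ]
R2 <- R2 - (-6)*R1:  [  0   2   4  |  -2   1   0 ]
R3 <- R3 - (-3)*R1:  [  0  -6  -6  |  -1   0   1 ]
R2 <- (1/2)*R2:  [   0    1    2  |   -1  1/2    0 ]
R1 <- R1 - (1)*R2:  [    1     0  -4/3  |   2/3  -1/2     0 ]
R3 <- R3 - (-6)*R2:  [  0   0   6  |  -7   3   1 ]
R3 <- (1/6)*R3:  [    0     0     1  |  -7/6   1/2   1/6 ]
R1 <- R1 - (-4/3)*R3:  [    1     0     0  |  -8/9   1/6   2/9 ]
R2 <- R2 - (2)*R3:  [    0     1     0  |   4/3  -1/2  -1/3 ]
Right block of [I | A^{-1}] is the inverse:
[ -8/9   1/6   2/9 ]
[  4/3  -1/2  -1/3 ]
[ -7/6   1/2   1/6 ]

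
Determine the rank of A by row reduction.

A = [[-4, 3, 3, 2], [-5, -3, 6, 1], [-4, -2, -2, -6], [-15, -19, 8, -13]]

Row reduction:
R2 <- R2 - (5/4)*R1:  [     0  -27/4    9/4   -3/2 ]
R3 <- R3 - (1)*R1:  [  0  -5  -5  -8 ]
R4 <- R4 - (15/4)*R1:  [      0  -121/4   -13/4   -41/2 ]
R3 <- R3 - (20/27)*R2:  [     0      0  -20/3  -62/9 ]
R4 <- R4 - (121/27)*R2:  [      0       0   -40/3  -124/9 ]
R4 <- R4 - (2)*R3:  [ 0  0  0  0 ]
Row echelon form:
[ -4      3      3      2 ]
[  0  -27/4    9/4   -3/2 ]
[  0      0  -20/3  -62/9 ]
[  0      0      0      0 ]
Nonzero rows / pivot columns: 3

rank(A) = 3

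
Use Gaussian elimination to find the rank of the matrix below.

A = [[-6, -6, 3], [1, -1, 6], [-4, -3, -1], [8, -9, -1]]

Row reduction:
R2 <- R2 - (-1/6)*R1:  [    0    -2  13/2 ]
R3 <- R3 - (2/3)*R1:  [  0   1  -3 ]
R4 <- R4 - (-4/3)*R1:  [   0  -17    3 ]
R3 <- R3 - (-1/2)*R2:  [   0    0  1/4 ]
R4 <- R4 - (17/2)*R2:  [      0       0  -209/4 ]
R4 <- R4 - (-209)*R3:  [ 0  0  0 ]
Row echelon form:
[ -6  -6     3 ]
[  0  -2  13/2 ]
[  0   0   1/4 ]
[  0   0     0 ]
Nonzero rows / pivot columns: 3

rank(A) = 3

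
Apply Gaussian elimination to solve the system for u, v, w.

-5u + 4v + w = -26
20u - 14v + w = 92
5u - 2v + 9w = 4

(4, -1, -2)

Forward elimination on [A|b]:
R2 <- R2 - (-4)*R1:  [   0    2    5  -12 ]
R3 <- R3 - (-1)*R1:  [   0    2   10  -22 ]
R3 <- R3 - (1)*R2:  [   0    0    5  -10 ]
Row echelon form:
[ -5  4  1  |  -26 ]
[  0  2  5  |  -12 ]
[  0  0  5  |  -10 ]
Back-substitution:
w = (-10) / 5 = -2
v = (-12 - (5)*(-2)) / 2 = -1
u = (-26 - (4)*(-1) - (1)*(-2)) / -5 = 4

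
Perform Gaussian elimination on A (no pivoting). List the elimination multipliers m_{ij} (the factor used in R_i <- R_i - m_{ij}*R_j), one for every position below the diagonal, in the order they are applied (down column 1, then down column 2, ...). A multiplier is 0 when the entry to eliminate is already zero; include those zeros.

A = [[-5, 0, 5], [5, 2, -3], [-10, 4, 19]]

multipliers: -1, 2, 2

Forward elimination:
R2 <- R2 - (-1)*R1:  [ 0  2  2 ]
R3 <- R3 - (2)*R1:  [ 0  4  9 ]
R3 <- R3 - (2)*R2:  [ 0  0  5 ]
Multipliers (in order of application): m_{21} = -1, m_{31} = 2, m_{32} = 2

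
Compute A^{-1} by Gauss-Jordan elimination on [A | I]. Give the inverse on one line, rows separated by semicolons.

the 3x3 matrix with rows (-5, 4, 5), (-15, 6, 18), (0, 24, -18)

inverse = [3 -16/15 -7/30; 3/2 -1/2 -1/12; 2 -2/3 -1/6]

Gauss-Jordan on [A | I]:
R1 <- (1/-5)*R1:  [    1  -4/5    -1  |  -1/5     0     0 ]
R2 <- R2 - (-15)*R1:  [  0  -6   3  |  -3   1   0 ]
R2 <- (1/-6)*R2:  [    0     1  -1/2  |   1/2  -1/6     0 ]
R1 <- R1 - (-4/5)*R2:  [     1      0   -7/5  |    1/5  -2/15      0 ]
R3 <- R3 - (24)*R2:  [   0    0   -6  |  -12    4    1 ]
R3 <- (1/-6)*R3:  [    0     0     1  |     2  -2/3  -1/6 ]
R1 <- R1 - (-7/5)*R3:  [      1       0       0  |       3  -16/15   -7/30 ]
R2 <- R2 - (-1/2)*R3:  [     0      1      0  |    3/2   -1/2  -1/12 ]
Right block of [I | A^{-1}] is the inverse:
[   3  -16/15  -7/30 ]
[ 3/2    -1/2  -1/12 ]
[   2    -2/3   -1/6 ]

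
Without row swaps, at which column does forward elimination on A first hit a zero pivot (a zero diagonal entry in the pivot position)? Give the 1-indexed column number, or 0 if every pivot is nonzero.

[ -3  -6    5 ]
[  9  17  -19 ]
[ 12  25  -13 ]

first zero-pivot column = 0

Naive forward elimination:
R2 <- R2 - (-3)*R1:  [  0  -1  -4 ]
R3 <- R3 - (-4)*R1:  [ 0  1  7 ]
R3 <- R3 - (-1)*R2:  [ 0  0  3 ]
All pivots nonzero; naive elimination completes without hitting a zero pivot.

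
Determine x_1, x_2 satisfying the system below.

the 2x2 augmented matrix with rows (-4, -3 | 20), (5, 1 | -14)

(-2, -4)

Forward elimination on [A|b]:
R2 <- R2 - (-5/4)*R1:  [     0  -11/4     11 ]
Row echelon form:
[ -4     -3  |  20 ]
[  0  -11/4  |  11 ]
Back-substitution:
x_2 = (11) / (-11/4) = -4
x_1 = (20 - (-3)*(-4)) / -4 = -2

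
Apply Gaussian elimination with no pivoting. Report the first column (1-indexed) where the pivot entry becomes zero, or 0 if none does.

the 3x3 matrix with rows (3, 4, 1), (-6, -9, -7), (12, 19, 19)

Naive forward elimination:
R2 <- R2 - (-2)*R1:  [  0  -1  -5 ]
R3 <- R3 - (4)*R1:  [  0   3  15 ]
R3 <- R3 - (-3)*R2:  [ 0  0  0 ]
Matrix at this point:
[ 3   4   1 ]
[ 0  -1  -5 ]
[ 0   0   0 ]
Pivot entry (3,3) in the last row is zero and there are no rows below to swap with -> zero pivot in column 3 (A is singular).

first zero-pivot column = 3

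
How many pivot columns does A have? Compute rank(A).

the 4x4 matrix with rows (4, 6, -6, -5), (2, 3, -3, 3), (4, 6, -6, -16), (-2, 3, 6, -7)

rank(A) = 3

Row reduction:
R2 <- R2 - (1/2)*R1:  [    0     0     0  11/2 ]
R3 <- R3 - (1)*R1:  [   0    0    0  -11 ]
R4 <- R4 - (-1/2)*R1:  [     0      6      3  -19/2 ]
R2 <-> R4   (pivot in column 2 was zero)
[ 4  6  -6     -5 ]
[ 0  6   3  -19/2 ]
[ 0  0   0    -11 ]
[ 0  0   0   11/2 ]
R4 <- R4 - (-1/2)*R3:  [ 0  0  0  0 ]
Row echelon form:
[ 4  6  -6     -5 ]
[ 0  6   3  -19/2 ]
[ 0  0   0    -11 ]
[ 0  0   0      0 ]
Nonzero rows / pivot columns: 3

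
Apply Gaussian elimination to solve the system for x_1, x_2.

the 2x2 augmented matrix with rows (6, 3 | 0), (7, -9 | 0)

Forward elimination on [A|b]:
R2 <- R2 - (7/6)*R1:  [     0  -25/2      0 ]
Row echelon form:
[ 6      3  |  0 ]
[ 0  -25/2  |  0 ]
Back-substitution:
x_2 = (0) / (-25/2) = 0
x_1 = (0 - (3)*(0)) / 6 = 0

(0, 0)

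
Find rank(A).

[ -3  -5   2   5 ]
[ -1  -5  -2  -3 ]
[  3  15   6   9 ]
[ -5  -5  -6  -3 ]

rank(A) = 3

Row reduction:
R2 <- R2 - (1/3)*R1:  [     0  -10/3   -8/3  -14/3 ]
R3 <- R3 - (-1)*R1:  [  0  10   8  14 ]
R4 <- R4 - (5/3)*R1:  [     0   10/3  -28/3  -34/3 ]
R3 <- R3 - (-3)*R2:  [ 0  0  0  0 ]
R4 <- R4 - (-1)*R2:  [   0    0  -12  -16 ]
R3 <-> R4   (pivot in column 3 was zero)
[ -3     -5     2      5 ]
[  0  -10/3  -8/3  -14/3 ]
[  0      0   -12    -16 ]
[  0      0     0      0 ]
Row echelon form:
[ -3     -5     2      5 ]
[  0  -10/3  -8/3  -14/3 ]
[  0      0   -12    -16 ]
[  0      0     0      0 ]
Nonzero rows / pivot columns: 3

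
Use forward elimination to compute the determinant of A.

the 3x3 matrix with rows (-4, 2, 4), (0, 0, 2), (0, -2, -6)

Forward elimination:
R2 <-> R3   (pivot in column 2 was zero)
[ -4   2   4 ]
[  0  -2  -6 ]
[  0   0   2 ]
Upper-triangular form:
[ -4   2   4 ]
[  0  -2  -6 ]
[  0   0   2 ]
det(A) = (-1)^1 * (-4) * (-2) * (2) = -16  (1 row swap -> sign -1)

det(A) = -16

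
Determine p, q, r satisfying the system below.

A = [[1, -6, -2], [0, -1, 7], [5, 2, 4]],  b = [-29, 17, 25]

Forward elimination on [A|b]:
R3 <- R3 - (5)*R1:  [   0   32   14  170 ]
R3 <- R3 - (-32)*R2:  [   0    0  238  714 ]
Row echelon form:
[ 1  -6   -2  |  -29 ]
[ 0  -1    7  |   17 ]
[ 0   0  238  |  714 ]
Back-substitution:
r = (714) / 238 = 3
q = (17 - (7)*(3)) / -1 = 4
p = (-29 - (-6)*(4) - (-2)*(3)) / 1 = 1

(1, 4, 3)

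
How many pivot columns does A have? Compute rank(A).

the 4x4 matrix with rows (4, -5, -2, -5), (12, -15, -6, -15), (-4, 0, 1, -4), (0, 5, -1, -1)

rank(A) = 3

Row reduction:
R2 <- R2 - (3)*R1:  [ 0  0  0  0 ]
R3 <- R3 - (-1)*R1:  [  0  -5  -1  -9 ]
R2 <-> R3   (pivot in column 2 was zero)
[ 4  -5  -2  -5 ]
[ 0  -5  -1  -9 ]
[ 0   0   0   0 ]
[ 0   5  -1  -1 ]
R4 <- R4 - (-1)*R2:  [   0    0   -2  -10 ]
R3 <-> R4   (pivot in column 3 was zero)
[ 4  -5  -2   -5 ]
[ 0  -5  -1   -9 ]
[ 0   0  -2  -10 ]
[ 0   0   0    0 ]
Row echelon form:
[ 4  -5  -2   -5 ]
[ 0  -5  -1   -9 ]
[ 0   0  -2  -10 ]
[ 0   0   0    0 ]
Nonzero rows / pivot columns: 3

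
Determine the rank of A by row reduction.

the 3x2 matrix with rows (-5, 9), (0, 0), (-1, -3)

rank(A) = 2

Row reduction:
R3 <- R3 - (1/5)*R1:  [     0  -24/5 ]
R2 <-> R3   (pivot in column 2 was zero)
[ -5      9 ]
[  0  -24/5 ]
[  0      0 ]
Row echelon form:
[ -5      9 ]
[  0  -24/5 ]
[  0      0 ]
Nonzero rows / pivot columns: 2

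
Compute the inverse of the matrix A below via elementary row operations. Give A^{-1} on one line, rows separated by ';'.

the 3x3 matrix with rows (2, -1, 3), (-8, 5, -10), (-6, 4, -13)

inverse = [25/12 1/12 5/12; 11/3 2/3 1/3; 1/6 1/6 -1/6]

Gauss-Jordan on [A | I]:
R1 <- (1/2)*R1:  [    1  -1/2   3/2  |   1/2     0     0 ]
R2 <- R2 - (-8)*R1:  [ 0  1  2  |  4  1  0 ]
R3 <- R3 - (-6)*R1:  [  0   1  -4  |   3   0   1 ]
R1 <- R1 - (-1/2)*R2:  [   1    0  5/2  |  5/2  1/2    0 ]
R3 <- R3 - (1)*R2:  [  0   0  -6  |  -1  -1   1 ]
R3 <- (1/-6)*R3:  [    0     0     1  |   1/6   1/6  -1/6 ]
R1 <- R1 - (5/2)*R3:  [     1      0      0  |  25/12   1/12   5/12 ]
R2 <- R2 - (2)*R3:  [    0     1     0  |  11/3   2/3   1/3 ]
Right block of [I | A^{-1}] is the inverse:
[ 25/12  1/12  5/12 ]
[  11/3   2/3   1/3 ]
[   1/6   1/6  -1/6 ]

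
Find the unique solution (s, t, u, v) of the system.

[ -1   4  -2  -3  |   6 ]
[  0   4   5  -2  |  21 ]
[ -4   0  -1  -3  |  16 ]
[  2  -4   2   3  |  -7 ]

(-1, -1, 3, -5)

Forward elimination on [A|b]:
R3 <- R3 - (4)*R1:  [   0  -16    7    9   -8 ]
R4 <- R4 - (-2)*R1:  [  0   4  -2  -3   5 ]
R3 <- R3 - (-4)*R2:  [  0   0  27   1  76 ]
R4 <- R4 - (1)*R2:  [   0    0   -7   -1  -16 ]
R4 <- R4 - (-7/27)*R3:  [      0       0       0  -20/27  100/27 ]
Row echelon form:
[ -1  4  -2      -3  |       6 ]
[  0  4   5      -2  |      21 ]
[  0  0  27       1  |      76 ]
[  0  0   0  -20/27  |  100/27 ]
Back-substitution:
v = (100/27) / (-20/27) = -5
u = (76 - (1)*(-5)) / 27 = 3
t = (21 - (5)*(3) - (-2)*(-5)) / 4 = -1
s = (6 - (4)*(-1) - (-2)*(3) - (-3)*(-5)) / -1 = -1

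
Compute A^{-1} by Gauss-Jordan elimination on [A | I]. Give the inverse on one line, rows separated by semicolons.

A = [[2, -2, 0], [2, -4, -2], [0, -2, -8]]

inverse = [7/6 -2/3 1/6; 2/3 -2/3 1/6; -1/6 1/6 -1/6]

Gauss-Jordan on [A | I]:
R1 <- (1/2)*R1:  [   1   -1    0  |  1/2    0    0 ]
R2 <- R2 - (2)*R1:  [  0  -2  -2  |  -1   1   0 ]
R2 <- (1/-2)*R2:  [    0     1     1  |   1/2  -1/2     0 ]
R1 <- R1 - (-1)*R2:  [    1     0     1  |     1  -1/2     0 ]
R3 <- R3 - (-2)*R2:  [  0   0  -6  |   1  -1   1 ]
R3 <- (1/-6)*R3:  [    0     0     1  |  -1/6   1/6  -1/6 ]
R1 <- R1 - (1)*R3:  [    1     0     0  |   7/6  -2/3   1/6 ]
R2 <- R2 - (1)*R3:  [    0     1     0  |   2/3  -2/3   1/6 ]
Right block of [I | A^{-1}] is the inverse:
[  7/6  -2/3   1/6 ]
[  2/3  -2/3   1/6 ]
[ -1/6   1/6  -1/6 ]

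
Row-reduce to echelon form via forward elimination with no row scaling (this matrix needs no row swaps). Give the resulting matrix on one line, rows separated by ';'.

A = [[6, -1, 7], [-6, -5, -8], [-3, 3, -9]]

Forward elimination:
R2 <- R2 - (-1)*R1:  [  0  -6  -1 ]
R3 <- R3 - (-1/2)*R1:  [     0    5/2  -11/2 ]
R3 <- R3 - (-5/12)*R2:  [      0       0  -71/12 ]
Row echelon form:
[ 6  -1       7 ]
[ 0  -6      -1 ]
[ 0   0  -71/12 ]

REF = [6 -1 7; 0 -6 -1; 0 0 -71/12]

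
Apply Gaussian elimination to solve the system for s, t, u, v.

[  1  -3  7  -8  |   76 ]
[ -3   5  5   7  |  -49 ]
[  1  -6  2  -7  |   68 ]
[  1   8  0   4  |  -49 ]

Forward elimination on [A|b]:
R2 <- R2 - (-3)*R1:  [   0   -4   26  -17  179 ]
R3 <- R3 - (1)*R1:  [  0  -3  -5   1  -8 ]
R4 <- R4 - (1)*R1:  [    0    11    -7    12  -125 ]
R3 <- R3 - (3/4)*R2:  [      0       0   -49/2    55/4  -569/4 ]
R4 <- R4 - (-11/4)*R2:  [      0       0   129/2  -139/4  1469/4 ]
R4 <- R4 - (-129/49)*R3:  [       0        0        0    71/49  -355/49 ]
Row echelon form:
[ 1  -3      7     -8  |       76 ]
[ 0  -4     26    -17  |      179 ]
[ 0   0  -49/2   55/4  |   -569/4 ]
[ 0   0      0  71/49  |  -355/49 ]
Back-substitution:
v = (-355/49) / (71/49) = -5
u = (-569/4 - (55/4)*(-5)) / (-49/2) = 3
t = (179 - (26)*(3) - (-17)*(-5)) / -4 = -4
s = (76 - (-3)*(-4) - (7)*(3) - (-8)*(-5)) / 1 = 3

(3, -4, 3, -5)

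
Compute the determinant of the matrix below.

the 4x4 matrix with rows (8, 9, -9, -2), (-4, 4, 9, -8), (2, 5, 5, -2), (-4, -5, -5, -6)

det(A) = -2080

Forward elimination:
R2 <- R2 - (-1/2)*R1:  [    0  17/2   9/2    -9 ]
R3 <- R3 - (1/4)*R1:  [    0  11/4  29/4  -3/2 ]
R4 <- R4 - (-1/2)*R1:  [     0   -1/2  -19/2     -7 ]
R3 <- R3 - (11/34)*R2:  [      0       0  197/34   24/17 ]
R4 <- R4 - (-1/17)*R2:  [       0        0  -157/17  -128/17 ]
R4 <- R4 - (-314/197)*R3:  [         0          0          0  -1040/197 ]
Upper-triangular form:
[ 8     9      -9         -2 ]
[ 0  17/2     9/2         -9 ]
[ 0     0  197/34      24/17 ]
[ 0     0       0  -1040/197 ]
det(A) = (-1)^0 * (8) * (17/2) * (197/34) * (-1040/197) = -2080  (0 row swaps -> sign +1)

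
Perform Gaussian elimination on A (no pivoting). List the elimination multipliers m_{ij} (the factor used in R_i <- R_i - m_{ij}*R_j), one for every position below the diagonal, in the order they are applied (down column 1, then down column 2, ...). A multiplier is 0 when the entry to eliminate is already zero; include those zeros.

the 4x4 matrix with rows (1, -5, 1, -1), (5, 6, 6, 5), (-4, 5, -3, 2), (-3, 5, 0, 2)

Forward elimination:
R2 <- R2 - (5)*R1:  [  0  31   1  10 ]
R3 <- R3 - (-4)*R1:  [   0  -15    1   -2 ]
R4 <- R4 - (-3)*R1:  [   0  -10    3   -1 ]
R3 <- R3 - (-15/31)*R2:  [     0      0  46/31  88/31 ]
R4 <- R4 - (-10/31)*R2:  [      0       0  103/31   69/31 ]
R4 <- R4 - (103/46)*R3:  [      0       0       0  -95/23 ]
Multipliers (in order of application): m_{21} = 5, m_{31} = -4, m_{41} = -3, m_{32} = -15/31, m_{42} = -10/31, m_{43} = 103/46

multipliers: 5, -4, -3, -15/31, -10/31, 103/46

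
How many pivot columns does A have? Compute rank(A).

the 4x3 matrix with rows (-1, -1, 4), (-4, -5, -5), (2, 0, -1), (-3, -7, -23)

Row reduction:
R2 <- R2 - (4)*R1:  [   0   -1  -21 ]
R3 <- R3 - (-2)*R1:  [  0  -2   7 ]
R4 <- R4 - (3)*R1:  [   0   -4  -35 ]
R3 <- R3 - (2)*R2:  [  0   0  49 ]
R4 <- R4 - (4)*R2:  [  0   0  49 ]
R4 <- R4 - (1)*R3:  [ 0  0  0 ]
Row echelon form:
[ -1  -1    4 ]
[  0  -1  -21 ]
[  0   0   49 ]
[  0   0    0 ]
Nonzero rows / pivot columns: 3

rank(A) = 3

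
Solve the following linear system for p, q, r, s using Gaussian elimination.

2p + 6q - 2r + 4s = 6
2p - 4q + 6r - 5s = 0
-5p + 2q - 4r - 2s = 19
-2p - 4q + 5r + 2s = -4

(-3, 4, 2, -2)

Forward elimination on [A|b]:
R2 <- R2 - (1)*R1:  [   0  -10    8   -9   -6 ]
R3 <- R3 - (-5/2)*R1:  [  0  17  -9   8  34 ]
R4 <- R4 - (-1)*R1:  [ 0  2  3  6  2 ]
R3 <- R3 - (-17/10)*R2:  [      0       0    23/5  -73/10   119/5 ]
R4 <- R4 - (-1/5)*R2:  [    0     0  23/5  21/5   4/5 ]
R4 <- R4 - (1)*R3:  [    0     0     0  23/2   -23 ]
Row echelon form:
[ 2    6    -2       4  |      6 ]
[ 0  -10     8      -9  |     -6 ]
[ 0    0  23/5  -73/10  |  119/5 ]
[ 0    0     0    23/2  |    -23 ]
Back-substitution:
s = (-23) / (23/2) = -2
r = (119/5 - (-73/10)*(-2)) / (23/5) = 2
q = (-6 - (8)*(2) - (-9)*(-2)) / -10 = 4
p = (6 - (6)*(4) - (-2)*(2) - (4)*(-2)) / 2 = -3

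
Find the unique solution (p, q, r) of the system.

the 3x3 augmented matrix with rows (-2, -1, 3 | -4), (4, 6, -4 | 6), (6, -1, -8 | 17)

Forward elimination on [A|b]:
R2 <- R2 - (-2)*R1:  [  0   4   2  -2 ]
R3 <- R3 - (-3)*R1:  [  0  -4   1   5 ]
R3 <- R3 - (-1)*R2:  [ 0  0  3  3 ]
Row echelon form:
[ -2  -1  3  |  -4 ]
[  0   4  2  |  -2 ]
[  0   0  3  |   3 ]
Back-substitution:
r = (3) / 3 = 1
q = (-2 - (2)*(1)) / 4 = -1
p = (-4 - (-1)*(-1) - (3)*(1)) / -2 = 4

(4, -1, 1)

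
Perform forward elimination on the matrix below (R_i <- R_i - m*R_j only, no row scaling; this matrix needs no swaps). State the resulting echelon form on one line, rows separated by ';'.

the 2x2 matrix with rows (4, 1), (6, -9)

REF = [4 1; 0 -21/2]

Forward elimination:
R2 <- R2 - (3/2)*R1:  [     0  -21/2 ]
Row echelon form:
[ 4      1 ]
[ 0  -21/2 ]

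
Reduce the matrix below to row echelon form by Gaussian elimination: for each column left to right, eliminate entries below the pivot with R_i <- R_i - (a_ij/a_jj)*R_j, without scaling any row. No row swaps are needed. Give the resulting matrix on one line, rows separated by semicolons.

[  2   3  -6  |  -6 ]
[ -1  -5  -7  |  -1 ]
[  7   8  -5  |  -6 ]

REF = [2 3 -6 -6; 0 -7/2 -10 -4; 0 0 162/7 125/7]

Forward elimination:
R2 <- R2 - (-1/2)*R1:  [    0  -7/2   -10    -4 ]
R3 <- R3 - (7/2)*R1:  [    0  -5/2    16    15 ]
R3 <- R3 - (5/7)*R2:  [     0      0  162/7  125/7 ]
Row echelon form:
[ 2     3     -6  |     -6 ]
[ 0  -7/2    -10  |     -4 ]
[ 0     0  162/7  |  125/7 ]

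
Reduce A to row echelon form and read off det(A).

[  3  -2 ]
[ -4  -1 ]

Forward elimination:
R2 <- R2 - (-4/3)*R1:  [     0  -11/3 ]
Upper-triangular form:
[ 3     -2 ]
[ 0  -11/3 ]
det(A) = (-1)^0 * (3) * (-11/3) = -11  (0 row swaps -> sign +1)

det(A) = -11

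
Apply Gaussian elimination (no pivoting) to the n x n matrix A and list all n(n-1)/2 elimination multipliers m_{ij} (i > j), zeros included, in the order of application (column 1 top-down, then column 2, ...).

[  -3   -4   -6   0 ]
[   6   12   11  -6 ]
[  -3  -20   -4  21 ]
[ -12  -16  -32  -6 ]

multipliers: -2, 1, 4, -4, 0, 4

Forward elimination:
R2 <- R2 - (-2)*R1:  [  0   4  -1  -6 ]
R3 <- R3 - (1)*R1:  [   0  -16    2   21 ]
R4 <- R4 - (4)*R1:  [  0   0  -8  -6 ]
R3 <- R3 - (-4)*R2:  [  0   0  -2  -3 ]
R4: entry in column 2 is already 0 -> m_{42} = 0 (no row operation needed)
R4 <- R4 - (4)*R3:  [ 0  0  0  6 ]
Multipliers (in order of application): m_{21} = -2, m_{31} = 1, m_{41} = 4, m_{32} = -4, m_{42} = 0, m_{43} = 4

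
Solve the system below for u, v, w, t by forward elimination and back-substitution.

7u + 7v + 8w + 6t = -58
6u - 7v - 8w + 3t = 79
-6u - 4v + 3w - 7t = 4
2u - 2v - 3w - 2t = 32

Forward elimination on [A|b]:
R2 <- R2 - (6/7)*R1:  [      0     -13  -104/7   -15/7   901/7 ]
R3 <- R3 - (-6/7)*R1:  [      0       2    69/7   -13/7  -320/7 ]
R4 <- R4 - (2/7)*R1:  [     0     -4  -37/7  -26/7  340/7 ]
R3 <- R3 - (-2/13)*R2:  [        0         0      53/7   -199/91  -2358/91 ]
R4 <- R4 - (4/13)*R2:  [       0        0     -5/7  -278/91   816/91 ]
R4 <- R4 - (-5/53)*R3:  [         0          0          0  -2247/689   4494/689 ]
Row echelon form:
[ 7    7       8          6  |       -58 ]
[ 0  -13  -104/7      -15/7  |     901/7 ]
[ 0    0    53/7    -199/91  |  -2358/91 ]
[ 0    0       0  -2247/689  |  4494/689 ]
Back-substitution:
t = (4494/689) / (-2247/689) = -2
w = (-2358/91 - (-199/91)*(-2)) / (53/7) = -4
v = (901/7 - (-104/7)*(-4) - (-15/7)*(-2)) / -13 = -5
u = (-58 - (7)*(-5) - (8)*(-4) - (6)*(-2)) / 7 = 3

(3, -5, -4, -2)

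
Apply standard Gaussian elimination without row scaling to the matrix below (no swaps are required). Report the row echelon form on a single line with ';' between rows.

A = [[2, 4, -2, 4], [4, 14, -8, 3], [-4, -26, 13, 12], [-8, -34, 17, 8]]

Forward elimination:
R2 <- R2 - (2)*R1:  [  0   6  -4  -5 ]
R3 <- R3 - (-2)*R1:  [   0  -18    9   20 ]
R4 <- R4 - (-4)*R1:  [   0  -18    9   24 ]
R3 <- R3 - (-3)*R2:  [  0   0  -3   5 ]
R4 <- R4 - (-3)*R2:  [  0   0  -3   9 ]
R4 <- R4 - (1)*R3:  [ 0  0  0  4 ]
Row echelon form:
[ 2  4  -2   4 ]
[ 0  6  -4  -5 ]
[ 0  0  -3   5 ]
[ 0  0   0   4 ]

REF = [2 4 -2 4; 0 6 -4 -5; 0 0 -3 5; 0 0 0 4]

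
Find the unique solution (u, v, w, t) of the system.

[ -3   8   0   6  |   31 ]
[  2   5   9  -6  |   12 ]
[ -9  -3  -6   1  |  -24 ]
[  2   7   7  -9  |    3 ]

Forward elimination on [A|b]:
R2 <- R2 - (-2/3)*R1:  [    0  31/3     9    -2  98/3 ]
R3 <- R3 - (3)*R1:  [    0   -27    -6   -17  -117 ]
R4 <- R4 - (-2/3)*R1:  [    0  37/3     7    -5  71/3 ]
R3 <- R3 - (-81/31)*R2:  [       0        0   543/31  -689/31  -981/31 ]
R4 <- R4 - (37/31)*R2:  [       0        0  -116/31   -81/31  -475/31 ]
R4 <- R4 - (-116/543)*R3:  [         0          0          0  -3997/543  -3997/181 ]
Row echelon form:
[ -3     8       0          6  |         31 ]
[  0  31/3       9         -2  |       98/3 ]
[  0     0  543/31    -689/31  |    -981/31 ]
[  0     0       0  -3997/543  |  -3997/181 ]
Back-substitution:
t = (-3997/181) / (-3997/543) = 3
w = (-981/31 - (-689/31)*(3)) / (543/31) = 2
v = (98/3 - (9)*(2) - (-2)*(3)) / (31/3) = 2
u = (31 - (8)*(2) - (6)*(3)) / -3 = 1

(1, 2, 2, 3)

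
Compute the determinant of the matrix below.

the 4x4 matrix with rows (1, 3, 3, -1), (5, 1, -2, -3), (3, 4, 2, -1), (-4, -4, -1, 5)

Forward elimination:
R2 <- R2 - (5)*R1:  [   0  -14  -17    2 ]
R3 <- R3 - (3)*R1:  [  0  -5  -7   2 ]
R4 <- R4 - (-4)*R1:  [  0   8  11   1 ]
R3 <- R3 - (5/14)*R2:  [      0       0  -13/14     9/7 ]
R4 <- R4 - (-4/7)*R2:  [    0     0   9/7  15/7 ]
R4 <- R4 - (-18/13)*R3:  [     0      0      0  51/13 ]
Upper-triangular form:
[ 1    3       3     -1 ]
[ 0  -14     -17      2 ]
[ 0    0  -13/14    9/7 ]
[ 0    0       0  51/13 ]
det(A) = (-1)^0 * (1) * (-14) * (-13/14) * (51/13) = 51  (0 row swaps -> sign +1)

det(A) = 51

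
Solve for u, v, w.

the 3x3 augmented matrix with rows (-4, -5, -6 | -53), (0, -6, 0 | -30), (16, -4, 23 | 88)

Forward elimination on [A|b]:
R3 <- R3 - (-4)*R1:  [    0   -24    -1  -124 ]
R3 <- R3 - (4)*R2:  [  0   0  -1  -4 ]
Row echelon form:
[ -4  -5  -6  |  -53 ]
[  0  -6   0  |  -30 ]
[  0   0  -1  |   -4 ]
Back-substitution:
w = (-4) / -1 = 4
v = (-30) / -6 = 5
u = (-53 - (-5)*(5) - (-6)*(4)) / -4 = 1

(1, 5, 4)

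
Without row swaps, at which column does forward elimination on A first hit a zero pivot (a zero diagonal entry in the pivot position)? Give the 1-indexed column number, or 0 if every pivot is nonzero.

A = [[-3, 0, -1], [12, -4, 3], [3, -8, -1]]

first zero-pivot column = 3

Naive forward elimination:
R2 <- R2 - (-4)*R1:  [  0  -4  -1 ]
R3 <- R3 - (-1)*R1:  [  0  -8  -2 ]
R3 <- R3 - (2)*R2:  [ 0  0  0 ]
Matrix at this point:
[ -3   0  -1 ]
[  0  -4  -1 ]
[  0   0   0 ]
Pivot entry (3,3) in the last row is zero and there are no rows below to swap with -> zero pivot in column 3 (A is singular).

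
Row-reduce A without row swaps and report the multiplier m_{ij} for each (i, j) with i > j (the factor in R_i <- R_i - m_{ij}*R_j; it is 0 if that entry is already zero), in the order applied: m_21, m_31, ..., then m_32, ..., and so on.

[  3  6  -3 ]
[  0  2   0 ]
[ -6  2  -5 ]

Forward elimination:
R2: entry in column 1 is already 0 -> m_{21} = 0 (no row operation needed)
R3 <- R3 - (-2)*R1:  [   0   14  -11 ]
R3 <- R3 - (7)*R2:  [   0    0  -11 ]
Multipliers (in order of application): m_{21} = 0, m_{31} = -2, m_{32} = 7

multipliers: 0, -2, 7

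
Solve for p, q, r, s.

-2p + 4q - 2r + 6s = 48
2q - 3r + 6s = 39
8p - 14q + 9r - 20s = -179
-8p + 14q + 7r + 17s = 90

Forward elimination on [A|b]:
R3 <- R3 - (-4)*R1:  [  0   2   1   4  13 ]
R4 <- R4 - (4)*R1:  [    0    -2    15    -7  -102 ]
R3 <- R3 - (1)*R2:  [   0    0    4   -2  -26 ]
R4 <- R4 - (-1)*R2:  [   0    0   12   -1  -63 ]
R4 <- R4 - (3)*R3:  [  0   0   0   5  15 ]
Row echelon form:
[ -2  4  -2   6  |   48 ]
[  0  2  -3   6  |   39 ]
[  0  0   4  -2  |  -26 ]
[  0  0   0   5  |   15 ]
Back-substitution:
s = (15) / 5 = 3
r = (-26 - (-2)*(3)) / 4 = -5
q = (39 - (-3)*(-5) - (6)*(3)) / 2 = 3
p = (48 - (4)*(3) - (-2)*(-5) - (6)*(3)) / -2 = -4

(-4, 3, -5, 3)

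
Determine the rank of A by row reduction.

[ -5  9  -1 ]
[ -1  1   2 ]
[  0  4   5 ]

rank(A) = 3

Row reduction:
R2 <- R2 - (1/5)*R1:  [    0  -4/5  11/5 ]
R3 <- R3 - (-5)*R2:  [  0   0  16 ]
Row echelon form:
[ -5     9    -1 ]
[  0  -4/5  11/5 ]
[  0     0    16 ]
Nonzero rows / pivot columns: 3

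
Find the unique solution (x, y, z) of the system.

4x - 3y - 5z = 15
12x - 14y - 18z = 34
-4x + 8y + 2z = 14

Forward elimination on [A|b]:
R2 <- R2 - (3)*R1:  [   0   -5   -3  -11 ]
R3 <- R3 - (-1)*R1:  [  0   5  -3  29 ]
R3 <- R3 - (-1)*R2:  [  0   0  -6  18 ]
Row echelon form:
[ 4  -3  -5  |   15 ]
[ 0  -5  -3  |  -11 ]
[ 0   0  -6  |   18 ]
Back-substitution:
z = (18) / -6 = -3
y = (-11 - (-3)*(-3)) / -5 = 4
x = (15 - (-3)*(4) - (-5)*(-3)) / 4 = 3

(3, 4, -3)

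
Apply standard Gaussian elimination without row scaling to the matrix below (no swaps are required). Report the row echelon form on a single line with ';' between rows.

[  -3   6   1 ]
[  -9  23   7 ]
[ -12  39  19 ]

REF = [-3 6 1; 0 5 4; 0 0 3]

Forward elimination:
R2 <- R2 - (3)*R1:  [ 0  5  4 ]
R3 <- R3 - (4)*R1:  [  0  15  15 ]
R3 <- R3 - (3)*R2:  [ 0  0  3 ]
Row echelon form:
[ -3  6  1 ]
[  0  5  4 ]
[  0  0  3 ]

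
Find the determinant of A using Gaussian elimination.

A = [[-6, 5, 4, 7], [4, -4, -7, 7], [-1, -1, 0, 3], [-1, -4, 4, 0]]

det(A) = 346

Forward elimination:
R2 <- R2 - (-2/3)*R1:  [     0   -2/3  -13/3   35/3 ]
R3 <- R3 - (1/6)*R1:  [     0  -11/6   -2/3   11/6 ]
R4 <- R4 - (1/6)*R1:  [     0  -29/6   10/3   -7/6 ]
R3 <- R3 - (11/4)*R2:  [      0       0    45/4  -121/4 ]
R4 <- R4 - (29/4)*R2:  [      0       0   139/4  -343/4 ]
R4 <- R4 - (139/45)*R3:  [      0       0       0  346/45 ]
Upper-triangular form:
[ -6     5      4       7 ]
[  0  -2/3  -13/3    35/3 ]
[  0     0   45/4  -121/4 ]
[  0     0      0  346/45 ]
det(A) = (-1)^0 * (-6) * (-2/3) * (45/4) * (346/45) = 346  (0 row swaps -> sign +1)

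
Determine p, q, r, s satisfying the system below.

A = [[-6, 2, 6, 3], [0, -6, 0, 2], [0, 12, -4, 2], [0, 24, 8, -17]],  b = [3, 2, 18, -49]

Forward elimination on [A|b]:
R3 <- R3 - (-2)*R2:  [  0   0  -4   6  22 ]
R4 <- R4 - (-4)*R2:  [   0    0    8   -9  -41 ]
R4 <- R4 - (-2)*R3:  [ 0  0  0  3  3 ]
Row echelon form:
[ -6   2   6  3  |   3 ]
[  0  -6   0  2  |   2 ]
[  0   0  -4  6  |  22 ]
[  0   0   0  3  |   3 ]
Back-substitution:
s = (3) / 3 = 1
r = (22 - (6)*(1)) / -4 = -4
q = (2 - (2)*(1)) / -6 = 0
p = (3 - (2)*(0) - (6)*(-4) - (3)*(1)) / -6 = -4

(-4, 0, -4, 1)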